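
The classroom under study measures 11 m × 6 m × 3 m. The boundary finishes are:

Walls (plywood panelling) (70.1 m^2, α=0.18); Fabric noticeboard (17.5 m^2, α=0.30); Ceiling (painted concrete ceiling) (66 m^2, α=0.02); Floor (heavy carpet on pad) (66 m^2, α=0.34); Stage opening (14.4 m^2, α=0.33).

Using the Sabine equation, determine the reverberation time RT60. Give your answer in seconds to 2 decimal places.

A = Σ Sᵢαᵢ = 70.1×0.18 + 17.5×0.30 + 66×0.02 + 66×0.34 + 14.4×0.33 = 46.380 sabins.
Room volume: 198 m³.
Sabine: RT60 = 0.161 × 198 / 46.380 = 0.69 s.

0.69 seconds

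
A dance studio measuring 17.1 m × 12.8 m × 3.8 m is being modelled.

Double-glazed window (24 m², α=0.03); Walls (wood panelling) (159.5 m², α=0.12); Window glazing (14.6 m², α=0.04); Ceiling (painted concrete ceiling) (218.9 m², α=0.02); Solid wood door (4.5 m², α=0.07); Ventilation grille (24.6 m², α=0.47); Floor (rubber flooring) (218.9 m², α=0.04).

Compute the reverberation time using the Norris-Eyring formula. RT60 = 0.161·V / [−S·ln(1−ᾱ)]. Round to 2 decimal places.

Total surface area S = 24 + 159.5 + 14.6 + 218.9 + 4.5 + 24.6 + 218.9 = 665.0 m².
Σ(Sᵢαᵢ) = 24×0.03 + 159.5×0.12 + 14.6×0.04 + 218.9×0.02 + 4.5×0.07 + 24.6×0.47 + 218.9×0.04 = 45.455.
ᾱ = 45.455 / 665.0 = 0.0684.
−S·ln(1−ᾱ) = −665.0 × ln(1 − 0.0684) = 47.116.
V = 17.1 × 12.8 × 3.8 = 831.744 m³.
T = 0.161·V/[−S·ln(1−ᾱ)] = 0.161·831.744/47.116 = 2.84 s.

2.84 s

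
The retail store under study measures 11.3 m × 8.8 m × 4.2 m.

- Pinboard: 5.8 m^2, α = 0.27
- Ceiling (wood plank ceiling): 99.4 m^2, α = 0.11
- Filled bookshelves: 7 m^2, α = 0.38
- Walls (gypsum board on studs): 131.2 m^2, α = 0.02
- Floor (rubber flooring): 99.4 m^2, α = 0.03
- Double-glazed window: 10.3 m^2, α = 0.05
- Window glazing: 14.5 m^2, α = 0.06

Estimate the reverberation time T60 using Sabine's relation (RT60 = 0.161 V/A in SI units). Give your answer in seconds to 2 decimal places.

3.04 s

Summing Sᵢαᵢ: 1.566 + 10.934 + 2.660 + 2.624 + 2.982 + 0.515 + 0.870 → A = 22.151 sabins.
Volume V = 11.3 × 8.8 × 4.2 = 417.648 m³.
RT60 = 0.161 · V / A = 0.161 × 417.648 / 22.151 = 3.04 s.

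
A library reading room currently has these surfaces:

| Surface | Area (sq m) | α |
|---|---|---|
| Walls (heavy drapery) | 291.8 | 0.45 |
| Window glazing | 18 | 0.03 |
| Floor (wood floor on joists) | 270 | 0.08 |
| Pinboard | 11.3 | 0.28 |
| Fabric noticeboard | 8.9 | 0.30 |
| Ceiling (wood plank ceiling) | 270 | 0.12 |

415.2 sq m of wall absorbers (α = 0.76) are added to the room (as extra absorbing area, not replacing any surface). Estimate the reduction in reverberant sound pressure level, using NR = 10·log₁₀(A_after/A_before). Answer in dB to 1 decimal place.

Summing Sᵢαᵢ: 131.310 + 0.540 + 21.600 + 3.164 + 2.670 + 32.400 → A_before = 191.684 sabins.
Treatment contributes 415.2·0.76 = 315.552 sabins.
New total A_after = 507.236 sabins.
Reduction = 10 log₁₀(A_after/A_before) = 10 log₁₀(2.6462) = 4.2 dB.

4.2 dB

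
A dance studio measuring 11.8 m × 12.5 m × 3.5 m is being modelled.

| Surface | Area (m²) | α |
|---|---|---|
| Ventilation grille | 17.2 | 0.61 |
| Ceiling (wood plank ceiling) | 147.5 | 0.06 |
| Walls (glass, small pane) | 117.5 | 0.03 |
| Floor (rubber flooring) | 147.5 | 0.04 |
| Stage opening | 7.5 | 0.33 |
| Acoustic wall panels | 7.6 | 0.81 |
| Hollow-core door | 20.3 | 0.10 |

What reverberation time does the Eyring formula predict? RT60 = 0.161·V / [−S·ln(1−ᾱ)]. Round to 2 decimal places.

2.02 s

S = Σ Sᵢ = 465.1 m².
Absorption A = 17.2·0.61 + 147.5·0.06 + 117.5·0.03 + 147.5·0.04 + 7.5·0.33 + 7.6·0.81 + 20.3·0.10 = 39.428 sabins.
ᾱ = 39.428 / 465.1 = 0.0848.
−S·ln(1−ᾱ) = −465.1 × ln(1 − 0.0848) = 41.214.
V = 11.8 × 12.5 × 3.5 = 516.25 m³.
T = 0.161·V/[−S·ln(1−ᾱ)] = 0.161·516.25/41.214 = 2.02 s.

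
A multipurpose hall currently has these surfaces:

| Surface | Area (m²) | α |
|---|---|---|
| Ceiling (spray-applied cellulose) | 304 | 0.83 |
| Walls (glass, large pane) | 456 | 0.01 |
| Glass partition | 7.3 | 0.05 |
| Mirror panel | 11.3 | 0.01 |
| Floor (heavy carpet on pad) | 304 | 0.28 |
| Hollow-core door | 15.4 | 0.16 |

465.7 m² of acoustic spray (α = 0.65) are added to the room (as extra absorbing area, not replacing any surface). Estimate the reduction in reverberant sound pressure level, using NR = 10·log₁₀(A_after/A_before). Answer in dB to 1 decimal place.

Summing Sᵢαᵢ: 252.320 + 4.560 + 0.365 + 0.113 + 85.120 + 2.464 → A_before = 344.942 sabins.
Treatment contributes 465.7·0.65 = 302.705 sabins.
New total A_after = 647.647 sabins.
Reduction = 10 log₁₀(A_after/A_before) = 10 log₁₀(1.8776) = 2.7 dB.

2.7 dB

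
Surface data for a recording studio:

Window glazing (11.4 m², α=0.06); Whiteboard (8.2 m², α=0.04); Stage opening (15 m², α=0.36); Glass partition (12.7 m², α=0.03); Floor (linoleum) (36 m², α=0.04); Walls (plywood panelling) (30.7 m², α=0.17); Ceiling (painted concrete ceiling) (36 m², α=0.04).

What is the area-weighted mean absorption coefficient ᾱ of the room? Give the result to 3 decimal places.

0.099

Total surface area S = 150.0 m².
Σ(Sᵢαᵢ) = 11.4·0.06 + 8.2·0.04 + 15·0.36 + 12.7·0.03 + 36·0.04 + 30.7·0.17 + 36·0.04 = 14.892.
ᾱ = 14.892 / 150.0 = 0.099.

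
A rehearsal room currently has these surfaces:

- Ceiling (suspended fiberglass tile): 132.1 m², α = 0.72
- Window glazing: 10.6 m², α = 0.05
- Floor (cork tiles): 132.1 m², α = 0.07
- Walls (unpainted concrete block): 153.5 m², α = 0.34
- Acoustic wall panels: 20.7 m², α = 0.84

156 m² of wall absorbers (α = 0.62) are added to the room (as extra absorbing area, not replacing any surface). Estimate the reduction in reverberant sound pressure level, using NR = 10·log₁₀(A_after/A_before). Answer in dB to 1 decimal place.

1.9 dB

Total absorption A_before = 132.1×0.72 + 10.6×0.05 + 132.1×0.07 + 153.5×0.34 + 20.7×0.84
  = 95.112 + 0.530 + 9.247 + 52.190 + 17.388 = 174.467 m² sabins.
Added absorption = 156 × 0.62 = 96.720 sabins.
New total A_after = 271.187 sabins.
Reduction = 10 log₁₀(A_after/A_before) = 10 log₁₀(1.5544) = 1.9 dB.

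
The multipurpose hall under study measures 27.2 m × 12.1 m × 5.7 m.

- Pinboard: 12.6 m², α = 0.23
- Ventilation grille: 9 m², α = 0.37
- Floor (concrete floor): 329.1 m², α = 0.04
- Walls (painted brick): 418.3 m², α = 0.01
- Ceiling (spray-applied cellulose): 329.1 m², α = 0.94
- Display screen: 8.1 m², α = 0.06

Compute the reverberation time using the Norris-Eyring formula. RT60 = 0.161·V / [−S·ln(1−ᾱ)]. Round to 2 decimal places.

S = Σ Sᵢ = 1106.2 m².
Absorption A = 12.6×0.23 + 9×0.37 + 329.1×0.04 + 418.3×0.01 + 329.1×0.94 + 8.1×0.06 = 333.415 sabins.
Mean coefficient ᾱ = A/S = 0.3014.
Eyring denominator: −S ln(1−ᾱ) = 396.768.
V = 27.2 × 12.1 × 5.7 = 1875.984 m³.
RT60 = 0.161 × 1875.984 / 396.768 = 0.76 s.

0.76 s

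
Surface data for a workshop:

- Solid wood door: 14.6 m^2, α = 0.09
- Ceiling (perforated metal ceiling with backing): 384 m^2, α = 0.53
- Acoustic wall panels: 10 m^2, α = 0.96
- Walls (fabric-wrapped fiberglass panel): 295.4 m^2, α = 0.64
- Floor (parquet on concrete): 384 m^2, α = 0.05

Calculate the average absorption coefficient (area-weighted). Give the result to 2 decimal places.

0.39

S = Σ Sᵢ = 14.6 + 384 + 10 + 295.4 + 384 = 1088.0 m^2.
Weighted sum Σ Sα = 422.690.
ᾱ = 422.690 / 1088.0 = 0.39.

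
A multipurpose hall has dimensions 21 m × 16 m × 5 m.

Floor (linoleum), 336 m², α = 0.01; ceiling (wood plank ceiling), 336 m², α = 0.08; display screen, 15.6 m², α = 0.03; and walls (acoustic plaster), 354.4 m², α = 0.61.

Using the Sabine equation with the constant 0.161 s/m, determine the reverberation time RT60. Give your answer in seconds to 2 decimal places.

1.10 seconds

Total absorption A = 336*0.01 + 336*0.08 + 15.6*0.03 + 354.4*0.61
  = 3.360 + 26.880 + 0.468 + 216.184 = 246.892 m² sabins.
Room volume: 1680 m³.
RT60 = 0.161 · V / A = 0.161 × 1680 / 246.892 = 1.10 s.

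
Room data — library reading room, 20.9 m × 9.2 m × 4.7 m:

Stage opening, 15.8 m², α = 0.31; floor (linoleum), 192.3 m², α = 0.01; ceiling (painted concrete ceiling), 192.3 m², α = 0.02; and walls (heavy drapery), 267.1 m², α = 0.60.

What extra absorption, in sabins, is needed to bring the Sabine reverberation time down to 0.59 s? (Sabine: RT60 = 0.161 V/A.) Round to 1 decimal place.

Summing Sᵢαᵢ: 4.898 + 1.923 + 3.846 + 160.260 → A₁ = 170.927 sabins.
V = 903.716 m³. Required absorption A₂ = 0.161 × 903.716 / 0.59 = 246.607 sabins.
Additional absorption ΔA = 246.607 − 170.927 = 75.7 sabins.

75.7 sabins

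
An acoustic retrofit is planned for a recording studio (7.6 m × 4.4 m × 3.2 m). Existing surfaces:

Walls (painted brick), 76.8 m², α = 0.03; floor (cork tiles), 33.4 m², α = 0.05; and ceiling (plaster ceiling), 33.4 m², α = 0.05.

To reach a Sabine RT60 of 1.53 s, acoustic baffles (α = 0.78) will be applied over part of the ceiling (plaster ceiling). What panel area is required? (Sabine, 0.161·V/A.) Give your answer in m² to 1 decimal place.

7.7

Equivalent absorption area: A₁ = 76.8·0.03 + 33.4·0.05 + 33.4·0.05 = 5.644 m².
V = 107.008 m³. Target absorption A₂ = 0.161 × 107.008 / 1.53 = 11.260 sabins.
Absorption to add: 11.260 − 5.644 = 5.616 sabins.
Net gain per m²: Δα = 0.78 − 0.05 = 0.73.
Panel area = 5.616 / 0.73 = 7.7 m².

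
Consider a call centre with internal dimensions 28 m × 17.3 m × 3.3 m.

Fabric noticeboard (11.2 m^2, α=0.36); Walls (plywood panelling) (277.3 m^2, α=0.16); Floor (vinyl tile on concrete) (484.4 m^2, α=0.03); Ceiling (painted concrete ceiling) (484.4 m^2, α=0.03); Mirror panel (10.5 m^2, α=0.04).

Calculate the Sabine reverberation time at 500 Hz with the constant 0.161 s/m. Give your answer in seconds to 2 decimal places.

Equivalent absorption area: A = 11.2·0.36 + 277.3·0.16 + 484.4·0.03 + 484.4·0.03 + 10.5·0.04 = 77.884 m^2.
Volume V = 28 × 17.3 × 3.3 = 1598.52 m³.
T = 0.161 V/A = 0.161·1598.52/77.884 = 3.30 s.

3.30 s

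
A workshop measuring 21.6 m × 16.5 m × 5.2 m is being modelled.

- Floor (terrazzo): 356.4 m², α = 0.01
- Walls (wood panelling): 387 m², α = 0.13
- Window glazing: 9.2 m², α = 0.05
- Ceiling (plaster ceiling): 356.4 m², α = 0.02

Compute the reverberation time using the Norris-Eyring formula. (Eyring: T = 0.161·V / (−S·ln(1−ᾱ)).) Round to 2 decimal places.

Total surface area S = 356.4 + 387 + 9.2 + 356.4 = 1109.0 m².
Absorption A = 356.4·0.01 + 387·0.13 + 9.2·0.05 + 356.4·0.02 = 61.462 sabins.
ᾱ = 61.462 / 1109.0 = 0.0554.
−S·ln(1−ᾱ) = −1109.0 × ln(1 − 0.0554) = 63.206.
V = 21.6 × 16.5 × 5.2 = 1853.28 m³.
T = 0.161·V/[−S·ln(1−ᾱ)] = 0.161·1853.28/63.206 = 4.72 s.

4.72 sec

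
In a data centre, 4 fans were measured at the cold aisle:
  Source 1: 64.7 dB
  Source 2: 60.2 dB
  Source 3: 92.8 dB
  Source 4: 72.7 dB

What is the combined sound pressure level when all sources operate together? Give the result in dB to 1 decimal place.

92.9 dB

Converting to relative power and adding: 10^(64.7/10) + 10^(60.2/10) + 10^(92.8/10) + 10^(72.7/10) = 1.928e+09.
L_total = 10·log₁₀(1.928e+09) = 92.9 dB.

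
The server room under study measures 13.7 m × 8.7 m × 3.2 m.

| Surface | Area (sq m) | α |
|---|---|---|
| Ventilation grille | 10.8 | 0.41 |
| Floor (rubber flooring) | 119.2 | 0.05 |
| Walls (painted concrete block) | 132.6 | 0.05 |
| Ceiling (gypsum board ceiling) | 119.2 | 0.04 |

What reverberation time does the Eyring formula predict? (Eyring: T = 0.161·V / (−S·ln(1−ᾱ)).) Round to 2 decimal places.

S = Σ Sᵢ = 381.8 sq m.
Absorption A = 10.8×0.41 + 119.2×0.05 + 132.6×0.05 + 119.2×0.04 = 21.786 sabins.
Mean coefficient ᾱ = A/S = 0.0571.
−S·ln(1−ᾱ) = −381.8 × ln(1 − 0.0571) = 22.448.
V = 13.7 × 8.7 × 3.2 = 381.408 m³.
RT60 = 0.161 × 381.408 / 22.448 = 2.74 s.

2.74 seconds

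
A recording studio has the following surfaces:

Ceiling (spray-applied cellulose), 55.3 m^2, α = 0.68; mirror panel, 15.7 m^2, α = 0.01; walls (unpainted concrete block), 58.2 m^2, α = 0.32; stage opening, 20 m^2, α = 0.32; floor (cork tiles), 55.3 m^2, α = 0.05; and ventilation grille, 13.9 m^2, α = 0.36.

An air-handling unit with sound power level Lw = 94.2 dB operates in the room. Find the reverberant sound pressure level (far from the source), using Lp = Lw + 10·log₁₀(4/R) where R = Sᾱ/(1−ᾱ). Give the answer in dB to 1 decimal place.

80.0 dB

Σ(Sᵢαᵢ) = 55.3·0.68 + 15.7·0.01 + 58.2·0.32 + 20·0.32 + 55.3·0.05 + 13.9·0.36 = 70.554; total area S = 218.4 m^2.
ᾱ = 0.3230, so room constant R = A/(1−ᾱ) = 104.216 m^2.
Lp = 94.2 + 10·log₁₀(4/104.216) = 94.2 + (-14.16) = 80.0 dB.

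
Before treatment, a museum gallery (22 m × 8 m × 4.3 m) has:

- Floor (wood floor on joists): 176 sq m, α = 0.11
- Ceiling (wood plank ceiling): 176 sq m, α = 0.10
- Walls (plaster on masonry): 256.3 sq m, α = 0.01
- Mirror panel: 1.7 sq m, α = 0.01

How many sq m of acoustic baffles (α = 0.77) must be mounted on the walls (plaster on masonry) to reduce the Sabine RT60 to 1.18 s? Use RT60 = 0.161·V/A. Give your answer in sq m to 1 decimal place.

Summing Sᵢαᵢ: 19.360 + 17.600 + 2.563 + 0.017 → A₁ = 39.540 sabins.
V = 756.8 m³. Target absorption A₂ = 0.161 × 756.8 / 1.18 = 103.258 sabins.
ΔA needed = 103.258 − 39.540 = 63.718 sabins.
Each sq m of panel replacing the walls (plaster on masonry) adds (0.77 − 0.01) = 0.76 sabins.
Area = ΔA/Δα = 63.718/0.76 = 83.8 sq m.

83.8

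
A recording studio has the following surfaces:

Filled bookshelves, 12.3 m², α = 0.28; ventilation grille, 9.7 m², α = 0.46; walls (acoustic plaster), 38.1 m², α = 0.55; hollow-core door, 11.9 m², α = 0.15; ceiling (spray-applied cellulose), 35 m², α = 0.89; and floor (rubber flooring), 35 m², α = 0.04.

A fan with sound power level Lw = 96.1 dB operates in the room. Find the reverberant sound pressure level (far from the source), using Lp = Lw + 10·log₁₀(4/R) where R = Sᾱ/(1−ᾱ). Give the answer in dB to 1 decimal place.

Σ(Sᵢαᵢ) = 12.3·0.28 + 9.7·0.46 + 38.1·0.55 + 11.9·0.15 + 35·0.89 + 35·0.04 = 63.196; total area S = 142.0 m².
ᾱ = 63.196/142.0 = 0.4450; R = Sᾱ/(1−ᾱ) = 63.196/(1−0.4450) = 113.867 m².
Lp = 96.1 + 10·log₁₀(4/113.867) = 96.1 + (-14.54) = 81.6 dB.

81.6 dB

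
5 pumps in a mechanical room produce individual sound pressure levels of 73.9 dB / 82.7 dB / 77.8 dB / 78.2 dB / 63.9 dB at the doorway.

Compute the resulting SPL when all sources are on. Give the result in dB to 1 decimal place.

85.3 dB

Σ 10^(Lᵢ/10) = 3.395e+08.
L_total = 10·log₁₀(3.395e+08) = 85.3 dB.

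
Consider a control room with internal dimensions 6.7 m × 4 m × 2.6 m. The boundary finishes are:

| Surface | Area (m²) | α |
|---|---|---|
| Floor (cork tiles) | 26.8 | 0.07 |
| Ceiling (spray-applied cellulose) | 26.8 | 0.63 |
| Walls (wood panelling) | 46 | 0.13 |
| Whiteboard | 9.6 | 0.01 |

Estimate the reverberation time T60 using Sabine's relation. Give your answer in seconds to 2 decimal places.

0.45 seconds

A = Σ Sᵢαᵢ = 26.8*0.07 + 26.8*0.63 + 46*0.13 + 9.6*0.01 = 24.836 sabins.
Volume V = 6.7 × 4 × 2.6 = 69.68 m³.
Sabine: RT60 = 0.161 × 69.68 / 24.836 = 0.45 s.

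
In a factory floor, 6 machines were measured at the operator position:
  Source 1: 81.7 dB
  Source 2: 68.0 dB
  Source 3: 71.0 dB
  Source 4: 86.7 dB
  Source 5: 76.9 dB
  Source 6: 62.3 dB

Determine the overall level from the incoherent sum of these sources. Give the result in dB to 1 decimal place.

Converting to relative power and adding: 10^(81.7/10) + 10^(68.0/10) + 10^(71.0/10) + 10^(86.7/10) + 10^(76.9/10) + 10^(62.3/10) = 6.852e+08.
Back to dB: 10·log₁₀ Σ = 88.4 dB.

88.4 dB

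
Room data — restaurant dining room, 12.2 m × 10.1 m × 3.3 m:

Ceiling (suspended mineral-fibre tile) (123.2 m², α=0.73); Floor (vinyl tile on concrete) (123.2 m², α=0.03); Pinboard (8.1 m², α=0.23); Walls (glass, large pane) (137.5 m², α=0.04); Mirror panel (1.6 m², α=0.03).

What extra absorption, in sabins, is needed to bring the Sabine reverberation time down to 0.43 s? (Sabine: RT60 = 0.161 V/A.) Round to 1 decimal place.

Summing Sᵢαᵢ: 89.936 + 3.696 + 1.863 + 5.500 + 0.048 → A₁ = 101.043 sabins.
For T = 0.43 s, need A₂ = 0.161·V/T = 0.161·406.626/0.43 = 152.248 sabins.
ΔA = A₂ − A₁ = 152.248 − 101.043 = 51.2 sabins.

51.2 sabins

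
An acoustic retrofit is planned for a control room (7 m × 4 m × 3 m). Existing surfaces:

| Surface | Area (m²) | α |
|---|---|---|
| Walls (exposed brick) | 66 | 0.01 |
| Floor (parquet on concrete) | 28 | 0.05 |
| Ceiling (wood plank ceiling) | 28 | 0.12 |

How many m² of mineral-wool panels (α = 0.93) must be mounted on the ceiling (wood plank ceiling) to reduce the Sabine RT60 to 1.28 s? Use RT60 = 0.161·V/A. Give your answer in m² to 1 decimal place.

A₁ = Σ Sᵢαᵢ = 66·0.01 + 28·0.05 + 28·0.12 = 5.420 sabins.
V = 84 m³. Target absorption A₂ = 0.161 × 84 / 1.28 = 10.566 sabins.
Absorption to add: 10.566 − 5.420 = 5.146 sabins.
Each m² of panel replacing the ceiling (wood plank ceiling) adds (0.93 − 0.12) = 0.81 sabins.
Panel area = 5.146 / 0.81 = 6.4 m².

6.4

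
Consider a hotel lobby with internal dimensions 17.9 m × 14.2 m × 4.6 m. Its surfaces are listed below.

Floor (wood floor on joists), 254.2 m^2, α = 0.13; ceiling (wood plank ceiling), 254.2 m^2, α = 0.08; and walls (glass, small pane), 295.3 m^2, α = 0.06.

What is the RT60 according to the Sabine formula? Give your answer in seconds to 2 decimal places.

Total absorption A = 254.2·0.13 + 254.2·0.08 + 295.3·0.06
  = 33.046 + 20.336 + 17.718 = 71.100 m^2 sabins.
V = 17.9·14.2·4.6 = 1169.228 m³.
RT60 = 0.161 · V / A = 0.161 × 1169.228 / 71.100 = 2.65 s.

2.65 s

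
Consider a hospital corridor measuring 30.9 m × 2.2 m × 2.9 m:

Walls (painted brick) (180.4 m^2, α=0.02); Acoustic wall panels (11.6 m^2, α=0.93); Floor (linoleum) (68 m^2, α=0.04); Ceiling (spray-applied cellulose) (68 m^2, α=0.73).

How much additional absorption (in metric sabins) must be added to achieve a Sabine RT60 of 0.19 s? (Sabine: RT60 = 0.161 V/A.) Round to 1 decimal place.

100.3 sabins

Summing Sᵢαᵢ: 3.608 + 10.788 + 2.720 + 49.640 → A₁ = 66.756 sabins.
Target A₂ = 0.161·197.142/0.19 = 167.052 sabins (V = 197.142 m³).
Shortfall: 167.052 − 66.756 = 100.3 sabins.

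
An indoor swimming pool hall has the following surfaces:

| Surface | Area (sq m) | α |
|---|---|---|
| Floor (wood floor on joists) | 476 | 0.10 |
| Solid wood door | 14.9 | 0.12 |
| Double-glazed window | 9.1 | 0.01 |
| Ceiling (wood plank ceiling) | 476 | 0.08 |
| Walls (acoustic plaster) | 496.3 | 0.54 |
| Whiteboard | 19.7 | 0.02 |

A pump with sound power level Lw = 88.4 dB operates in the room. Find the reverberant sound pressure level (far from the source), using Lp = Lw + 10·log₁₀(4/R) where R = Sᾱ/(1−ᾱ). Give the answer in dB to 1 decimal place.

A = 355.955 sabins; S = 1492.0 sq m.
ᾱ = 0.2386, so room constant R = A/(1−ᾱ) = 467.501 sq m.
Lp = 88.4 + 10·log₁₀(4/467.501) = 88.4 + (-20.68) = 67.7 dB.

67.7 dB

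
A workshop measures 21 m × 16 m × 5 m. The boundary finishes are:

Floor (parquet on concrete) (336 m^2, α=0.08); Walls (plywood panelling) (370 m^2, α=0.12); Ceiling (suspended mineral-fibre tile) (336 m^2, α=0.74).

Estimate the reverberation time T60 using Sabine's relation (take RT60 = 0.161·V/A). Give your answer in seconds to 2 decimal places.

0.85 s

Total absorption A = 336*0.08 + 370*0.12 + 336*0.74
  = 26.880 + 44.400 + 248.640 = 319.920 m^2 sabins.
Volume V = 21 × 16 × 5 = 1680 m³.
RT60 = 0.161 · V / A = 0.161 × 1680 / 319.920 = 0.85 s.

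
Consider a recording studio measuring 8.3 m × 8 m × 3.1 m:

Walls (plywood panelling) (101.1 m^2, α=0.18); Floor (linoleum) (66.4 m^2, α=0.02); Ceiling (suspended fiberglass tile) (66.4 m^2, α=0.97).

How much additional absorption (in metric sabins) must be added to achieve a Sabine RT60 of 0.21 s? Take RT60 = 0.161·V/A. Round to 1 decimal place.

73.9 sabins

Total absorption A₁ = 101.1·0.18 + 66.4·0.02 + 66.4·0.97
  = 18.198 + 1.328 + 64.408 = 83.934 m^2 sabins.
V = 205.84 m³. Required absorption A₂ = 0.161 × 205.84 / 0.21 = 157.811 sabins.
ΔA = A₂ − A₁ = 157.811 − 83.934 = 73.9 sabins.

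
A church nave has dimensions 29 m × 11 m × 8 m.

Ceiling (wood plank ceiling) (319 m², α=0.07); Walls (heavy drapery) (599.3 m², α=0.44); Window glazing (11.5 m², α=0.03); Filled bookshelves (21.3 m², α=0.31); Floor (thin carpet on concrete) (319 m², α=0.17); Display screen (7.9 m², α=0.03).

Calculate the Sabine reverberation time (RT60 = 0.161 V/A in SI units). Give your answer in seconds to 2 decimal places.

Equivalent absorption area: A = 319*0.07 + 599.3*0.44 + 11.5*0.03 + 21.3*0.31 + 319*0.17 + 7.9*0.03 = 347.437 m².
Volume V = 29 × 11 × 8 = 2552 m³.
RT60 = 0.161 · V / A = 0.161 × 2552 / 347.437 = 1.18 s.

1.18 sec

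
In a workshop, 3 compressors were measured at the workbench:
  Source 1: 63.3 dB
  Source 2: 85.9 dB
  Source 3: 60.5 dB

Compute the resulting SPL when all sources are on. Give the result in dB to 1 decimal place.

85.9 dB

Converting to relative power and adding: 10^(63.3/10) + 10^(85.9/10) + 10^(60.5/10) = 3.923e+08.
Back to dB: 10·log₁₀ Σ = 85.9 dB.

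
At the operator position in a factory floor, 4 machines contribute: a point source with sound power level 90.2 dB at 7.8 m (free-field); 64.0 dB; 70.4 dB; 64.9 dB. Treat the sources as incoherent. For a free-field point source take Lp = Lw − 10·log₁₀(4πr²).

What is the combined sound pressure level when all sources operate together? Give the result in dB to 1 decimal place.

Source at 7.8 m: Lp = 90.2 − 10·log₁₀(4π·7.8²) = 90.2 − 10·log₁₀(764.538) = 61.4 dB.
Converting to relative power and adding: 10^(61.4/10) + 10^(64.0/10) + 10^(70.4/10) + 10^(64.9/10) = 1.795e+07.
L_total = 10·log₁₀(1.795e+07) = 72.5 dB.

72.5 dB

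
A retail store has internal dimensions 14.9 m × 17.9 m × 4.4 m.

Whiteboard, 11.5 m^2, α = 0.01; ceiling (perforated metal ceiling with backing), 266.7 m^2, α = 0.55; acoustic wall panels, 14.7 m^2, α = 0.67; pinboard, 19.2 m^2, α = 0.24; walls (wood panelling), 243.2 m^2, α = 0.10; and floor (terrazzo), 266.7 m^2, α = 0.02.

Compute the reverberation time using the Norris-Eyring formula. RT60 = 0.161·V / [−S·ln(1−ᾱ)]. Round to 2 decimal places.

Total surface area S = 11.5 + 266.7 + 14.7 + 19.2 + 243.2 + 266.7 = 822.0 m^2.
Σ(Sᵢαᵢ) = 11.5·0.01 + 266.7·0.55 + 14.7·0.67 + 19.2·0.24 + 243.2·0.10 + 266.7·0.02 = 190.911.
Mean coefficient ᾱ = A/S = 0.2323.
Eyring denominator: −S ln(1−ᾱ) = 217.301.
V = 14.9 × 17.9 × 4.4 = 1173.524 m³.
T = 0.161·V/[−S·ln(1−ᾱ)] = 0.161·1173.524/217.301 = 0.87 s.

0.87 seconds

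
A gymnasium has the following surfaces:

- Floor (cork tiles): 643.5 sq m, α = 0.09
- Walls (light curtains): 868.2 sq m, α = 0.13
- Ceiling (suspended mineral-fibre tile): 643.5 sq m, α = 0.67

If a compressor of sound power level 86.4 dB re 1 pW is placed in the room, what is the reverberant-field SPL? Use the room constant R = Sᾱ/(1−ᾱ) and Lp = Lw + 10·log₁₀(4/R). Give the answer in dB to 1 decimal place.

63.2 dB

Σ(Sᵢαᵢ) = 643.5·0.09 + 868.2·0.13 + 643.5·0.67 = 601.926; total area S = 2155.2 sq m.
ᾱ = 0.2793, so room constant R = A/(1−ᾱ) = 835.196 sq m.
Lp = Lw + 10 log₁₀(4/R) = 86.4 -23.20 = 63.2 dB.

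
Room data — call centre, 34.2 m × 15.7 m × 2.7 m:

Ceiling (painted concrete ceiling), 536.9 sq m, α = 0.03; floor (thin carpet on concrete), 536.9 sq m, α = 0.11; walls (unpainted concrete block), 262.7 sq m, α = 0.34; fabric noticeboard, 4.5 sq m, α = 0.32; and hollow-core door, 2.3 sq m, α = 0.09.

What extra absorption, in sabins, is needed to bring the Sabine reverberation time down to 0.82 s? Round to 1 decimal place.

118.5 sabins

Equivalent absorption area: A₁ = 536.9*0.03 + 536.9*0.11 + 262.7*0.34 + 4.5*0.32 + 2.3*0.09 = 166.131 sq m.
V = 1449.738 m³. Required absorption A₂ = 0.161 × 1449.738 / 0.82 = 284.644 sabins.
ΔA = A₂ − A₁ = 284.644 − 166.131 = 118.5 sabins.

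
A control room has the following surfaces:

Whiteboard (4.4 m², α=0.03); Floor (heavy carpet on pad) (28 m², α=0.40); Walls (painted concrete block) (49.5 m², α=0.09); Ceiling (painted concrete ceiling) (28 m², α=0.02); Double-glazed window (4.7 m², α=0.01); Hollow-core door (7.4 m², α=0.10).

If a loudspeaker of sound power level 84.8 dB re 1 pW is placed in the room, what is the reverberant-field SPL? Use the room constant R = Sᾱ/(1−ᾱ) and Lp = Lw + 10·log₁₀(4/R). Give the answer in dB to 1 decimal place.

Σ(Sᵢαᵢ) = 4.4×0.03 + 28×0.40 + 49.5×0.09 + 28×0.02 + 4.7×0.01 + 7.4×0.10 = 17.134; total area S = 122.0 m².
ᾱ = 17.134/122.0 = 0.1404; R = Sᾱ/(1−ᾱ) = 17.134/(1−0.1404) = 19.933 m².
Lp = 84.8 + 10·log₁₀(4/19.933) = 84.8 + (-6.98) = 77.8 dB.

77.8 dB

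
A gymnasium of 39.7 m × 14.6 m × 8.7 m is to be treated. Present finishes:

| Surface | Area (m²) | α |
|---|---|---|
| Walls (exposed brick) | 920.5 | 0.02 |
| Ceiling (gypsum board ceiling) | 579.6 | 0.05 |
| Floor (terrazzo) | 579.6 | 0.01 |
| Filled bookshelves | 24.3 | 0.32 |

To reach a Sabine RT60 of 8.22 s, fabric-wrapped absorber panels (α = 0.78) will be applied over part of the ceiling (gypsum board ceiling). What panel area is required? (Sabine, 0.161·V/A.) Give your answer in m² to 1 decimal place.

Total absorption A₁ = 920.5·0.02 + 579.6·0.05 + 579.6·0.01 + 24.3·0.32
  = 18.410 + 28.980 + 5.796 + 7.776 = 60.962 m² sabins.
Required A₂ = 0.161·5042.694/8.22 = 98.768 sabins.
Absorption to add: 98.768 − 60.962 = 37.806 sabins.
Net gain per m²: Δα = 0.78 − 0.05 = 0.73.
Area = ΔA/Δα = 37.806/0.73 = 51.8 m².

51.8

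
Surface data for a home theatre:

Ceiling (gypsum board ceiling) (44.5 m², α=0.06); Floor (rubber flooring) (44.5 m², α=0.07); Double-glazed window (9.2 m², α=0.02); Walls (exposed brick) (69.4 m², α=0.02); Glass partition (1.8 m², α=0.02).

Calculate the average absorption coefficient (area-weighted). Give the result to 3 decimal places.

S = Σ Sᵢ = 44.5 + 44.5 + 9.2 + 69.4 + 1.8 = 169.4 m².
A = 44.5·0.06 + 44.5·0.07 + 9.2·0.02 + 69.4·0.02 + 1.8·0.02 = 7.393 sabins.
ᾱ = 7.393 / 169.4 = 0.044.

0.044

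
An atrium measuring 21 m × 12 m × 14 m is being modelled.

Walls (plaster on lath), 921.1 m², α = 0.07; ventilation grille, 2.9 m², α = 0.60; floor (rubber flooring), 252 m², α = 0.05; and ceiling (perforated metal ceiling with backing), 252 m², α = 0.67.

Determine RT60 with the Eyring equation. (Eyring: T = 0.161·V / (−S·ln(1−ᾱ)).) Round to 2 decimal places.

S = Σ Sᵢ = 1428.0 m².
Absorption A = 921.1×0.07 + 2.9×0.60 + 252×0.05 + 252×0.67 = 247.657 sabins.
Mean coefficient ᾱ = A/S = 0.1734.
−S·ln(1−ᾱ) = −1428.0 × ln(1 − 0.1734) = 271.940.
V = 21 × 12 × 14 = 3528 m³.
RT60 = 0.161 × 3528 / 271.940 = 2.09 s.

2.09 s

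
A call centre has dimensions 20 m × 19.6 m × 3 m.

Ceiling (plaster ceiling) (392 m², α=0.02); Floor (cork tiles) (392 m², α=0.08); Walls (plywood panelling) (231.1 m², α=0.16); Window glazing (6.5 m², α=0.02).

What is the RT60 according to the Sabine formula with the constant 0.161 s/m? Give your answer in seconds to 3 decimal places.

Summing Sᵢαᵢ: 7.840 + 31.360 + 36.976 + 0.130 → A = 76.306 sabins.
Room volume: 1176 m³.
RT60 = 0.161 · V / A = 0.161 × 1176 / 76.306 = 2.481 s.

2.481 s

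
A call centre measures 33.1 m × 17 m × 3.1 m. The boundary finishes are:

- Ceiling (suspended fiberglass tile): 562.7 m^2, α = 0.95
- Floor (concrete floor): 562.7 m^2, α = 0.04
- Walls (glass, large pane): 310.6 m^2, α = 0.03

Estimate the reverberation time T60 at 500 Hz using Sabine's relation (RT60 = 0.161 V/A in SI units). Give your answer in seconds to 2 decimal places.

Equivalent absorption area: A = 562.7×0.95 + 562.7×0.04 + 310.6×0.03 = 566.391 m^2.
V = 33.1·17·3.1 = 1744.37 m³.
RT60 = 0.161 · V / A = 0.161 × 1744.37 / 566.391 = 0.50 s.

0.50 s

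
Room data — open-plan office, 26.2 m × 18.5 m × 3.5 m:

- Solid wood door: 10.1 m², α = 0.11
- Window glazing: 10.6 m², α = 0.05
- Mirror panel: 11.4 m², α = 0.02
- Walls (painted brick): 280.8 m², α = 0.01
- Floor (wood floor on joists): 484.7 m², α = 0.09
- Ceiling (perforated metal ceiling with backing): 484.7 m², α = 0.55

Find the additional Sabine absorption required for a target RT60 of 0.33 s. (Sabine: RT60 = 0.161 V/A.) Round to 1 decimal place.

512.8 sabins

Summing Sᵢαᵢ: 1.111 + 0.530 + 0.228 + 2.808 + 43.623 + 266.585 → A₁ = 314.885 sabins.
V = 1696.45 m³. Required absorption A₂ = 0.161 × 1696.45 / 0.33 = 827.662 sabins.
Shortfall: 827.662 − 314.885 = 512.8 sabins.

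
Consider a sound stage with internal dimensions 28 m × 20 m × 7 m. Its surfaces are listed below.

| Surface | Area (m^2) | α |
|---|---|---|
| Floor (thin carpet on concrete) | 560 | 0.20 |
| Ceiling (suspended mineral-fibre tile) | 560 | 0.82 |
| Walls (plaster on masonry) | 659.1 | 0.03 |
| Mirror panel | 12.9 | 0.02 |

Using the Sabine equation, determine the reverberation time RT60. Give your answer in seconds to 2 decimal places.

Summing Sᵢαᵢ: 112.000 + 459.200 + 19.773 + 0.258 → A = 591.231 sabins.
Volume V = 28 × 20 × 7 = 3920 m³.
RT60 = 0.161 · V / A = 0.161 × 3920 / 591.231 = 1.07 s.

1.07 s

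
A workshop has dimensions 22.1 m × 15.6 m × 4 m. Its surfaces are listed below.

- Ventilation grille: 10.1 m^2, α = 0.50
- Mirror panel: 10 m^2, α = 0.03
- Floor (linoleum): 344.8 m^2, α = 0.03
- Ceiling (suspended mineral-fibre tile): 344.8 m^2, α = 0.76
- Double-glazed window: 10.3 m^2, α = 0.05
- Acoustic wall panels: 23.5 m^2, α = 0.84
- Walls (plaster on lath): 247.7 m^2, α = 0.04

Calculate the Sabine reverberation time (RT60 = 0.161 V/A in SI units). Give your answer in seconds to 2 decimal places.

0.72 seconds

A = Σ Sᵢαᵢ = 10.1*0.50 + 10*0.03 + 344.8*0.03 + 344.8*0.76 + 10.3*0.05 + 23.5*0.84 + 247.7*0.04 = 307.905 sabins.
V = 22.1·15.6·4 = 1379.04 m³.
Sabine: RT60 = 0.161 × 1379.04 / 307.905 = 0.72 s.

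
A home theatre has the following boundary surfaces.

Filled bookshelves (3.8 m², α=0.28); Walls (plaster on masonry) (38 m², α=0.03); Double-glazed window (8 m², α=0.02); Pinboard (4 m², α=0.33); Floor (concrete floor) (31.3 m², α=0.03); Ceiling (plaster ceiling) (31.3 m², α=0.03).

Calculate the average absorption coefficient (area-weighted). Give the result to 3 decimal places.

S = Σ Sᵢ = 3.8 + 38 + 8 + 4 + 31.3 + 31.3 = 116.4 m².
Σ(Sᵢαᵢ) = 3.8×0.28 + 38×0.03 + 8×0.02 + 4×0.33 + 31.3×0.03 + 31.3×0.03 = 5.562.
ᾱ = 5.562 / 116.4 = 0.048.

0.048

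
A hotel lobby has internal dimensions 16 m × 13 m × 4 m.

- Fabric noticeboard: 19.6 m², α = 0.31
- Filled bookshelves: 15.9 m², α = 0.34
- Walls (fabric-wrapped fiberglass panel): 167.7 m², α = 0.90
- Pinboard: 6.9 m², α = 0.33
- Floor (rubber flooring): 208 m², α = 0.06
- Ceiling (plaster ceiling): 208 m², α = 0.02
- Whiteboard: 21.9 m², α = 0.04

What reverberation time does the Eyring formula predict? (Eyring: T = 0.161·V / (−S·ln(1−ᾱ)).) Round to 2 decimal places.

S = Σ Sᵢ = 648.0 m².
Σ(Sᵢαᵢ) = 19.6×0.31 + 15.9×0.34 + 167.7×0.90 + 6.9×0.33 + 208×0.06 + 208×0.02 + 21.9×0.04 = 182.205.
ᾱ = 182.205 / 648.0 = 0.2812.
−S·ln(1−ᾱ) = −648.0 × ln(1 − 0.2812) = 213.952.
V = 16 × 13 × 4 = 832 m³.
T = 0.161·V/[−S·ln(1−ᾱ)] = 0.161·832/213.952 = 0.63 s.

0.63 s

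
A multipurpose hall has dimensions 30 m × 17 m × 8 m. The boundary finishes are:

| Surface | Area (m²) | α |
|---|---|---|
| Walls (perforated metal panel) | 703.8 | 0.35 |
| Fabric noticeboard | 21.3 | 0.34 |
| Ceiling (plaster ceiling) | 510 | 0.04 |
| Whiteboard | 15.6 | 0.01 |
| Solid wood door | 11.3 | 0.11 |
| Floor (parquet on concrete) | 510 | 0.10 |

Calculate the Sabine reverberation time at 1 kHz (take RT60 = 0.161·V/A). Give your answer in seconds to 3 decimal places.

2.013 s

Equivalent absorption area: A = 703.8*0.35 + 21.3*0.34 + 510*0.04 + 15.6*0.01 + 11.3*0.11 + 510*0.10 = 326.371 m².
V = 30·17·8 = 4080 m³.
Sabine: RT60 = 0.161 × 4080 / 326.371 = 2.013 s.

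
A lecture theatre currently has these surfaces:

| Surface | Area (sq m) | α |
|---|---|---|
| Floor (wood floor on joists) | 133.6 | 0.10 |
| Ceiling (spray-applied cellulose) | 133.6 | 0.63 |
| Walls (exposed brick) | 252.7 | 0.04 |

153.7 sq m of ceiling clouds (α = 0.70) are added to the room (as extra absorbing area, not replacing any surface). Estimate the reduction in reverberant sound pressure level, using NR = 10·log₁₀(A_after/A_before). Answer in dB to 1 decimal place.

3.0 dB

Summing Sᵢαᵢ: 13.360 + 84.168 + 10.108 → A_before = 107.636 sabins.
Added absorption = 153.7 × 0.70 = 107.590 sabins.
A_after = 107.636 + 107.590 = 215.226 sabins.
Reduction = 10 log₁₀(A_after/A_before) = 10 log₁₀(1.9996) = 3.0 dB.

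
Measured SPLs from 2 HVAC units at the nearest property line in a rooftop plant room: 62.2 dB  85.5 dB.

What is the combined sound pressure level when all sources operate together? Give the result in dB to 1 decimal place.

85.5 dB

Converting to relative power and adding: 10^(62.2/10) + 10^(85.5/10) = 3.565e+08.
L_total = 10·log₁₀(3.565e+08) = 85.5 dB.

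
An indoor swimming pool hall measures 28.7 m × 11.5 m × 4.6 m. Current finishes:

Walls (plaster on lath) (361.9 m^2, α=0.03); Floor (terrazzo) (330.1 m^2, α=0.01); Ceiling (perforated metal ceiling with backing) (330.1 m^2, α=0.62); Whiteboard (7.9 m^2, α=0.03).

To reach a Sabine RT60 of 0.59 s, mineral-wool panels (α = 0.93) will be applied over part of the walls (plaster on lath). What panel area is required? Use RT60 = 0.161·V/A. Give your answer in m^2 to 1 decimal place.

Equivalent absorption area: A₁ = 361.9·0.03 + 330.1·0.01 + 330.1·0.62 + 7.9·0.03 = 219.057 m^2.
Required A₂ = 0.161·1518.23/0.59 = 414.297 sabins.
Absorption to add: 414.297 − 219.057 = 195.240 sabins.
Net gain per m^2: Δα = 0.93 − 0.03 = 0.90.
Area = ΔA/Δα = 195.240/0.90 = 216.9 m^2.

216.9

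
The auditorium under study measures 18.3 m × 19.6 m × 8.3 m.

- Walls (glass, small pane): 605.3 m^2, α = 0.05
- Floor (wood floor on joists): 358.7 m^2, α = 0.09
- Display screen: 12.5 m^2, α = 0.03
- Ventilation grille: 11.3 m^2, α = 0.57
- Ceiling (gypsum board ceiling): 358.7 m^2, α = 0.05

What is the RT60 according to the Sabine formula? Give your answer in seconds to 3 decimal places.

Total absorption A = 605.3*0.05 + 358.7*0.09 + 12.5*0.03 + 11.3*0.57 + 358.7*0.05
  = 30.265 + 32.283 + 0.375 + 6.441 + 17.935 = 87.299 m^2 sabins.
Room volume: 2977.044 m³.
Sabine: RT60 = 0.161 × 2977.044 / 87.299 = 5.490 s.

5.490 s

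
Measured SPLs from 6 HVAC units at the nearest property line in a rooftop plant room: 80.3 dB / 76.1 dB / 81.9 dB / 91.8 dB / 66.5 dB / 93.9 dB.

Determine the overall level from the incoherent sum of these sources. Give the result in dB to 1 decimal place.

96.3 dB

Converting to relative power and adding: 10^(80.3/10) + 10^(76.1/10) + 10^(81.9/10) + 10^(91.8/10) + 10^(66.5/10) + 10^(93.9/10) = 4.276e+09.
Combined level = 10 log₁₀(4.276e+09) = 96.3 dB.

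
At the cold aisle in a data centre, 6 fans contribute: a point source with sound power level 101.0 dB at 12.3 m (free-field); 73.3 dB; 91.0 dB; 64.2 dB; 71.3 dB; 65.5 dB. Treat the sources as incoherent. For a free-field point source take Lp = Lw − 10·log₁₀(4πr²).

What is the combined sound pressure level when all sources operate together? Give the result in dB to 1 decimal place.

Source at 12.3 m: Lp = 101.0 − 10·log₁₀(4π·12.3²) = 101.0 − 10·log₁₀(1901.166) = 68.2 dB.
Converting to relative power and adding: 10^(68.2/10) + 10^(73.3/10) + 10^(91.0/10) + 10^(64.2/10) + 10^(71.3/10) + 10^(65.5/10) = 1.307e+09.
Combined level = 10 log₁₀(1.307e+09) = 91.2 dB.

91.2 dB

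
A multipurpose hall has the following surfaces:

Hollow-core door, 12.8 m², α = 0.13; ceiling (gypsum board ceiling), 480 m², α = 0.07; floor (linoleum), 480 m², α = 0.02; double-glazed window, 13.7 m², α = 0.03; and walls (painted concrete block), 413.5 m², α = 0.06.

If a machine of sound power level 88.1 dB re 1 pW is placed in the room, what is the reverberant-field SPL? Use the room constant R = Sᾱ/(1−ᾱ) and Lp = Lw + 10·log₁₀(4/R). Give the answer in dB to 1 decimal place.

A = 70.085 sabins; S = 1400.0 m².
ᾱ = 0.0501, so room constant R = A/(1−ᾱ) = 73.781 m².
Lp = Lw + 10 log₁₀(4/R) = 88.1 -12.66 = 75.4 dB.

75.4 dB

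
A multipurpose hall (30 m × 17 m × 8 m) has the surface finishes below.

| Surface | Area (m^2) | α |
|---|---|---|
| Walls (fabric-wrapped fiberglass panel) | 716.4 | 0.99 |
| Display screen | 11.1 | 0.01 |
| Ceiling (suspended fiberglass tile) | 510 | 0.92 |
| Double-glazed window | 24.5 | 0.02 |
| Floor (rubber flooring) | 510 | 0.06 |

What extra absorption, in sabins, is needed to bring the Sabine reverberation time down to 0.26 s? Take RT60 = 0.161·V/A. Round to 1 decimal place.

1316.8 sabins

Total absorption A₁ = 716.4×0.99 + 11.1×0.01 + 510×0.92 + 24.5×0.02 + 510×0.06
  = 709.236 + 0.111 + 469.200 + 0.490 + 30.600 = 1209.637 m^2 sabins.
Target A₂ = 0.161·4080/0.26 = 2526.462 sabins (V = 4080 m³).
Additional absorption ΔA = 2526.462 − 1209.637 = 1316.8 sabins.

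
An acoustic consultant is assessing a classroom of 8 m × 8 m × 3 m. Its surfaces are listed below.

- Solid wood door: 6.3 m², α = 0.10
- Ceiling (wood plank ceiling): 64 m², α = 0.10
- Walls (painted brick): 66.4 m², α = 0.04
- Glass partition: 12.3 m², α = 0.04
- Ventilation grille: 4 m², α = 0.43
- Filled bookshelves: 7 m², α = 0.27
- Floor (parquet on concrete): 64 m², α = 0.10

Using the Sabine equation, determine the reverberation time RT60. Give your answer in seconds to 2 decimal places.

A = Σ Sᵢαᵢ = 6.3*0.10 + 64*0.10 + 66.4*0.04 + 12.3*0.04 + 4*0.43 + 7*0.27 + 64*0.10 = 20.188 sabins.
V = 8·8·3 = 192 m³.
RT60 = 0.161 · V / A = 0.161 × 192 / 20.188 = 1.53 s.

1.53 s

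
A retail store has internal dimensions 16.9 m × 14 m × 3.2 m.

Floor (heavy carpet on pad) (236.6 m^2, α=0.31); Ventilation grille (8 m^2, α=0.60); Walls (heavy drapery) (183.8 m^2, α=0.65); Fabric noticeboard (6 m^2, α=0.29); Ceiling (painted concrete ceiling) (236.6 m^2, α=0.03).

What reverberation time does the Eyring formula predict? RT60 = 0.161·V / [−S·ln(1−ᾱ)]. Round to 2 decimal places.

0.49 s

S = Σ Sᵢ = 671.0 m^2.
Σ(Sᵢαᵢ) = 236.6·0.31 + 8·0.60 + 183.8·0.65 + 6·0.29 + 236.6·0.03 = 206.454.
Mean coefficient ᾱ = A/S = 0.3077.
−S·ln(1−ᾱ) = −671.0 × ln(1 − 0.3077) = 246.751.
V = 16.9 × 14 × 3.2 = 757.12 m³.
T = 0.161·V/[−S·ln(1−ᾱ)] = 0.161·757.12/246.751 = 0.49 s.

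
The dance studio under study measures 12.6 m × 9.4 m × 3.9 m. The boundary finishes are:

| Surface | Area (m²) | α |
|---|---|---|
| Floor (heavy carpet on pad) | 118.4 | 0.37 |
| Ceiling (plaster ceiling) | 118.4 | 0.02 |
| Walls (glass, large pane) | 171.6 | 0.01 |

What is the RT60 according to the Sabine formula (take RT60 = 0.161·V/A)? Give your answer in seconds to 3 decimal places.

1.553 s

Total absorption A = 118.4×0.37 + 118.4×0.02 + 171.6×0.01
  = 43.808 + 2.368 + 1.716 = 47.892 m² sabins.
Room volume: 461.916 m³.
RT60 = 0.161 · V / A = 0.161 × 461.916 / 47.892 = 1.553 s.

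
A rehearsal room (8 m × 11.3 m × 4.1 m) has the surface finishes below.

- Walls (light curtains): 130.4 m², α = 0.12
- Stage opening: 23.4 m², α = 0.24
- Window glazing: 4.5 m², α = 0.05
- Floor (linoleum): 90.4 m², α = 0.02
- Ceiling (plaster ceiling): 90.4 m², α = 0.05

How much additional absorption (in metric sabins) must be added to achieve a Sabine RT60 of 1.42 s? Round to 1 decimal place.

14.2 sabins

Equivalent absorption area: A₁ = 130.4·0.12 + 23.4·0.24 + 4.5·0.05 + 90.4·0.02 + 90.4·0.05 = 27.817 m².
V = 370.64 m³. Required absorption A₂ = 0.161 × 370.64 / 1.42 = 42.023 sabins.
ΔA = A₂ − A₁ = 42.023 − 27.817 = 14.2 sabins.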